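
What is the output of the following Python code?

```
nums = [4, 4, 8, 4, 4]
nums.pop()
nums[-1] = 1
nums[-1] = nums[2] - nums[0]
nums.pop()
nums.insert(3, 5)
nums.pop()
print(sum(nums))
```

16

pop() removes 4 → [4, 4, 8, 4]
nums[-1] = 1 → [4, 4, 8, 1]
nums[-1] = nums[2]-nums[0] = 8-4 = 4 → [4, 4, 8, 4]
pop() removes 4 → [4, 4, 8]
insert 5 at 3 → [4, 4, 8, 5]
pop() removes 5 → [4, 4, 8]
sum = 16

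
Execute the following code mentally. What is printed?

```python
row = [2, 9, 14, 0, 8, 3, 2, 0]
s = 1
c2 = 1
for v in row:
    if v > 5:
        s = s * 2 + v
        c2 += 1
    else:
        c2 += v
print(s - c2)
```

69

v=2: not >5; c2=3
v=9: >5, s = 1*2+9 = 11; c2=4
v=14: >5, s = 11*2+14 = 36; c2=5
v=0: not >5; c2=5
v=8: >5, s = 36*2+8 = 80; c2=6
v=3: not >5; c2=9
v=2: not >5; c2=11
v=0: not >5; c2=11
s-c2 = 80-11 = 69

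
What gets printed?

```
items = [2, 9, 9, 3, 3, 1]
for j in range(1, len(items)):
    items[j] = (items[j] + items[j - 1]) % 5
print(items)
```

j=1: items[1] = (9+2)%5 = 1 → [2, 1, 9, 3, 3, 1]
j=2: items[2] = (9+1)%5 = 0 → [2, 1, 0, 3, 3, 1]
j=3: items[3] = (3+0)%5 = 3 → [2, 1, 0, 3, 3, 1]
j=4: items[4] = (3+3)%5 = 1 → [2, 1, 0, 3, 1, 1]
j=5: items[5] = (1+1)%5 = 2 → [2, 1, 0, 3, 1, 2]

[2, 1, 0, 3, 1, 2]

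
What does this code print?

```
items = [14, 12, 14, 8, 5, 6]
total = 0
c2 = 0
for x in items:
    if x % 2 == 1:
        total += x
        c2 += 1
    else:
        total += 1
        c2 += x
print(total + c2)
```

x=14: not odd, total = 0+1 = 1; c2=14
x=12: not odd, total = 1+1 = 2; c2=26
x=14: not odd, total = 2+1 = 3; c2=40
x=8: not odd, total = 3+1 = 4; c2=48
x=5: odd, total = 4+5 = 9; c2=49
x=6: not odd, total = 9+1 = 10; c2=55
total+c2 = 10+55 = 65

65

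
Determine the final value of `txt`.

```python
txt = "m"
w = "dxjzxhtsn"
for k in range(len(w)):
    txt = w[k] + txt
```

'nsthxzjxdm'

k=0: prepend 'd' → 'dm'
k=1: prepend 'x' → 'xdm'
k=2: prepend 'j' → 'jxdm'
k=3: prepend 'z' → 'zjxdm'
k=4: prepend 'x' → 'xzjxdm'
k=5: prepend 'h' → 'hxzjxdm'
k=6: prepend 't' → 'thxzjxdm'
k=7: prepend 's' → 'sthxzjxdm'
k=8: prepend 'n' → 'nsthxzjxdm'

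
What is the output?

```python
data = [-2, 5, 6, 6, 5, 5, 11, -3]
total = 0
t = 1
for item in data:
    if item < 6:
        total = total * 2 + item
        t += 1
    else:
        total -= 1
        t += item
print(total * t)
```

493

item=-2: <6, total = 0*2+(-2) = -2; t=2
item=5: <6, total = (-2)*2+5 = 1; t=3
item=6: not <6, total = 1-1 = 0; t=9
item=6: not <6, total = 0-1 = -1; t=15
item=5: <6, total = (-1)*2+5 = 3; t=16
item=5: <6, total = 3*2+5 = 11; t=17
item=11: not <6, total = 11-1 = 10; t=28
item=-3: <6, total = 10*2+(-3) = 17; t=29
total*t = 17*29 = 493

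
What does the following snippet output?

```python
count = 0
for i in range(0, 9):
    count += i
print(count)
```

36

i=0: count = 0+0 = 0
i=1: count = 0+1 = 1
i=2: count = 1+2 = 3
i=3: count = 3+3 = 6
i=4: count = 6+4 = 10
i=5: count = 10+5 = 15
i=6: count = 15+6 = 21
i=7: count = 21+7 = 28
i=8: count = 28+8 = 36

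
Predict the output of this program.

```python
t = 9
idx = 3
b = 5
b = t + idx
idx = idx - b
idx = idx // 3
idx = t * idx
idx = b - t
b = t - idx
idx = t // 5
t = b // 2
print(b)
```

6

b = 9+3 = 12
idx = 3-12 = -9
idx = (-9)//3 = -3
idx = 9*(-3) = -27
idx = 12-9 = 3
b = 9-3 = 6
idx = 9//5 = 1
t = 6//2 = 3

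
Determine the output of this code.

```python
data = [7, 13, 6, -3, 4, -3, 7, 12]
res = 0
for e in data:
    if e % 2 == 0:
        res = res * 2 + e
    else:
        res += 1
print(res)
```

68

e=7: not even, res = 0+1 = 1
e=13: not even, res = 1+1 = 2
e=6: even, res = 2*2+6 = 10
e=-3: not even, res = 10+1 = 11
e=4: even, res = 11*2+4 = 26
e=-3: not even, res = 26+1 = 27
e=7: not even, res = 27+1 = 28
e=12: even, res = 28*2+12 = 68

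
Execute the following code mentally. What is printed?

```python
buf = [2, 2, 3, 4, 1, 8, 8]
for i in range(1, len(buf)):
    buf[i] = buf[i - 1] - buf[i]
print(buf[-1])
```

-24

i=1: buf[1] = 2-2 = 0 → [2, 0, 3, 4, 1, 8, 8]
i=2: buf[2] = 0-3 = -3 → [2, 0, -3, 4, 1, 8, 8]
i=3: buf[3] = (-3)-4 = -7 → [2, 0, -3, -7, 1, 8, 8]
i=4: buf[4] = (-7)-1 = -8 → [2, 0, -3, -7, -8, 8, 8]
i=5: buf[5] = (-8)-8 = -16 → [2, 0, -3, -7, -8, -16, 8]
i=6: buf[6] = (-16)-8 = -24 → [2, 0, -3, -7, -8, -16, -24]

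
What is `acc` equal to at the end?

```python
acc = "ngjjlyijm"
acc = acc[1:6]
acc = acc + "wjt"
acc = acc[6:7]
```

'j'

slice [1:6] → 'gjjly'
+ 'wjt' → 'gjjlywjt'
slice [6:7] → 'j'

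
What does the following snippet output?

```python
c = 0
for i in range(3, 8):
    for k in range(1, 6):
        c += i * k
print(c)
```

i=3,k=1: c = 0+3 = 3
i=3,k=2: c = 3+6 = 9
i=3,k=3: c = 9+9 = 18
i=3,k=4: c = 18+12 = 30
i=3,k=5: c = 30+15 = 45
i=4,k=1: c = 45+4 = 49
i=4,k=2: c = 49+8 = 57
i=4,k=3: c = 57+12 = 69
i=4,k=4: c = 69+16 = 85
i=4,k=5: c = 85+20 = 105
i=5,k=1: c = 105+5 = 110
i=5,k=2: c = 110+10 = 120
i=5,k=3: c = 120+15 = 135
i=5,k=4: c = 135+20 = 155
i=5,k=5: c = 155+25 = 180
i=6,k=1: c = 180+6 = 186
i=6,k=2: c = 186+12 = 198
i=6,k=3: c = 198+18 = 216
i=6,k=4: c = 216+24 = 240
i=6,k=5: c = 240+30 = 270
i=7,k=1: c = 270+7 = 277
i=7,k=2: c = 277+14 = 291
i=7,k=3: c = 291+21 = 312
i=7,k=4: c = 312+28 = 340
i=7,k=5: c = 340+35 = 375

375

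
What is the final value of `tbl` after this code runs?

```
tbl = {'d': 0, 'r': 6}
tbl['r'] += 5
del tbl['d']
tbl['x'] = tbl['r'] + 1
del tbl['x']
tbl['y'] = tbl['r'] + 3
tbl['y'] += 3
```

{'r': 11, 'y': 17}

tbl['r'] = 6+5 = 11 → {'d': 0, 'r': 11}
del 'd' → {'r': 11}
tbl['x'] = tbl['r']+1 = 12 → {'r': 11, 'x': 12}
del 'x' → {'r': 11}
tbl['y'] = tbl['r']+3 = 14 → {'r': 11, 'y': 14}
tbl['y'] = 14+3 = 17 → {'r': 11, 'y': 17}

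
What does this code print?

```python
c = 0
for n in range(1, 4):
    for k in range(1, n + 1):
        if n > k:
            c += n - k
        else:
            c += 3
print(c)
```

n=1,k=1: not 1>1, c = 0+3 = 3
n=2,k=1: 2>1, c = 3+1 = 4
n=2,k=2: not 2>2, c = 4+3 = 7
n=3,k=1: 3>1, c = 7+2 = 9
n=3,k=2: 3>2, c = 9+1 = 10
n=3,k=3: not 3>3, c = 10+3 = 13

13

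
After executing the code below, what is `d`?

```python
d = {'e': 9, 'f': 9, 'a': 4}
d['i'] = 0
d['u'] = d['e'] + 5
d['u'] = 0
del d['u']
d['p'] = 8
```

{'e': 9, 'f': 9, 'a': 4, 'i': 0, 'p': 8}

d['i'] = 0 → {'e': 9, 'f': 9, 'a': 4, 'i': 0}
d['u'] = d['e']+5 = 14 → {'e': 9, 'f': 9, 'a': 4, 'i': 0, 'u': 14}
d['u'] = 0 → {'e': 9, 'f': 9, 'a': 4, 'i': 0, 'u': 0}
del 'u' → {'e': 9, 'f': 9, 'a': 4, 'i': 0}
d['p'] = 8 → {'e': 9, 'f': 9, 'a': 4, 'i': 0, 'p': 8}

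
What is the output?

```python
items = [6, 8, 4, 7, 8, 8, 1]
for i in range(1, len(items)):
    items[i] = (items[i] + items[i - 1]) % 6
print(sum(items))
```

17

i=1: items[1] = (8+6)%6 = 2 → [6, 2, 4, 7, 8, 8, 1]
i=2: items[2] = (4+2)%6 = 0 → [6, 2, 0, 7, 8, 8, 1]
i=3: items[3] = (7+0)%6 = 1 → [6, 2, 0, 1, 8, 8, 1]
i=4: items[4] = (8+1)%6 = 3 → [6, 2, 0, 1, 3, 8, 1]
i=5: items[5] = (8+3)%6 = 5 → [6, 2, 0, 1, 3, 5, 1]
i=6: items[6] = (1+5)%6 = 0 → [6, 2, 0, 1, 3, 5, 0]
sum = 17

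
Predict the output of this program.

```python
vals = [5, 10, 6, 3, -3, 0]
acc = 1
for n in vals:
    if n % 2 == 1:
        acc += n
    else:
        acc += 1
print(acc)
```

9

n=5: odd, acc = 1+5 = 6
n=10: not odd, acc = 6+1 = 7
n=6: not odd, acc = 7+1 = 8
n=3: odd, acc = 8+3 = 11
n=-3: odd, acc = 11+(-3) = 8
n=0: not odd, acc = 8+1 = 9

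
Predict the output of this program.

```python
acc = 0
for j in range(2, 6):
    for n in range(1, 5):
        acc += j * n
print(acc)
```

140

j=2,n=1: acc = 0+2 = 2
j=2,n=2: acc = 2+4 = 6
j=2,n=3: acc = 6+6 = 12
j=2,n=4: acc = 12+8 = 20
j=3,n=1: acc = 20+3 = 23
j=3,n=2: acc = 23+6 = 29
j=3,n=3: acc = 29+9 = 38
j=3,n=4: acc = 38+12 = 50
j=4,n=1: acc = 50+4 = 54
j=4,n=2: acc = 54+8 = 62
j=4,n=3: acc = 62+12 = 74
j=4,n=4: acc = 74+16 = 90
j=5,n=1: acc = 90+5 = 95
j=5,n=2: acc = 95+10 = 105
j=5,n=3: acc = 105+15 = 120
j=5,n=4: acc = 120+20 = 140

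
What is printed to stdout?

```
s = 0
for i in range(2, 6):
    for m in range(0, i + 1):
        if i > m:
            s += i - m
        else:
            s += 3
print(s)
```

46

i=2,m=0: 2>0, s = 0+2 = 2
i=2,m=1: 2>1, s = 2+1 = 3
i=2,m=2: not 2>2, s = 3+3 = 6
i=3,m=0: 3>0, s = 6+3 = 9
i=3,m=1: 3>1, s = 9+2 = 11
i=3,m=2: 3>2, s = 11+1 = 12
i=3,m=3: not 3>3, s = 12+3 = 15
i=4,m=0: 4>0, s = 15+4 = 19
i=4,m=1: 4>1, s = 19+3 = 22
i=4,m=2: 4>2, s = 22+2 = 24
i=4,m=3: 4>3, s = 24+1 = 25
i=4,m=4: not 4>4, s = 25+3 = 28
i=5,m=0: 5>0, s = 28+5 = 33
i=5,m=1: 5>1, s = 33+4 = 37
i=5,m=2: 5>2, s = 37+3 = 40
i=5,m=3: 5>3, s = 40+2 = 42
i=5,m=4: 5>4, s = 42+1 = 43
i=5,m=5: not 5>5, s = 43+3 = 46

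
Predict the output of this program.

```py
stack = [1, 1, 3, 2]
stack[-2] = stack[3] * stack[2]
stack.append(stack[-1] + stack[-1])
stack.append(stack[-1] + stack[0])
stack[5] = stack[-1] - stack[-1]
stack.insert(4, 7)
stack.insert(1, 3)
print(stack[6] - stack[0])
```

stack[-2] = stack[3]*stack[2] = 2*3 = 6 → [1, 1, 6, 2]
append stack[-1]+stack[-1] = 2+2 = 4 → [1, 1, 6, 2, 4]
append stack[-1]+stack[0] = 4+1 = 5 → [1, 1, 6, 2, 4, 5]
stack[5] = stack[-1]-stack[-1] = 5-5 = 0 → [1, 1, 6, 2, 4, 0]
insert 7 at 4 → [1, 1, 6, 2, 7, 4, 0]
insert 3 at 1 → [1, 3, 1, 6, 2, 7, 4, 0]
stack[6]-stack[0] = 4-1 = 3

3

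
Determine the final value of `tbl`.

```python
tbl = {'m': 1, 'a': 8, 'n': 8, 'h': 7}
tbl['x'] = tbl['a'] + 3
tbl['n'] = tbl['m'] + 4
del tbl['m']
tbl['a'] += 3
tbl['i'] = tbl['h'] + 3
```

{'a': 11, 'n': 5, 'h': 7, 'x': 11, 'i': 10}

tbl['x'] = tbl['a']+3 = 11 → {'m': 1, 'a': 8, 'n': 8, 'h': 7, 'x': 11}
tbl['n'] = tbl['m']+4 = 5 → {'m': 1, 'a': 8, 'n': 5, 'h': 7, 'x': 11}
del 'm' → {'a': 8, 'n': 5, 'h': 7, 'x': 11}
tbl['a'] = 8+3 = 11 → {'a': 11, 'n': 5, 'h': 7, 'x': 11}
tbl['i'] = tbl['h']+3 = 10 → {'a': 11, 'n': 5, 'h': 7, 'x': 11, 'i': 10}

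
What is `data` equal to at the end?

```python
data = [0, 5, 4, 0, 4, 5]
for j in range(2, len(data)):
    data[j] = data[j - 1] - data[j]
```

[0, 5, 1, 1, -3, -8]

j=2: data[2] = 5-4 = 1 → [0, 5, 1, 0, 4, 5]
j=3: data[3] = 1-0 = 1 → [0, 5, 1, 1, 4, 5]
j=4: data[4] = 1-4 = -3 → [0, 5, 1, 1, -3, 5]
j=5: data[5] = (-3)-5 = -8 → [0, 5, 1, 1, -3, -8]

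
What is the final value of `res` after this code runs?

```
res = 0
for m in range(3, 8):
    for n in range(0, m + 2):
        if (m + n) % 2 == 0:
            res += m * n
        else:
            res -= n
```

m=3,n=0: odd sum, res = 0-0 = 0
m=3,n=1: even sum, res = 0+3 = 3
m=3,n=2: odd sum, res = 3-2 = 1
m=3,n=3: even sum, res = 1+9 = 10
m=3,n=4: odd sum, res = 10-4 = 6
m=4,n=0: even sum, res = 6+0 = 6
m=4,n=1: odd sum, res = 6-1 = 5
m=4,n=2: even sum, res = 5+8 = 13
m=4,n=3: odd sum, res = 13-3 = 10
m=4,n=4: even sum, res = 10+16 = 26
m=4,n=5: odd sum, res = 26-5 = 21
m=5,n=0: odd sum, res = 21-0 = 21
m=5,n=1: even sum, res = 21+5 = 26
m=5,n=2: odd sum, res = 26-2 = 24
m=5,n=3: even sum, res = 24+15 = 39
m=5,n=4: odd sum, res = 39-4 = 35
m=5,n=5: even sum, res = 35+25 = 60
m=5,n=6: odd sum, res = 60-6 = 54
m=6,n=0: even sum, res = 54+0 = 54
m=6,n=1: odd sum, res = 54-1 = 53
m=6,n=2: even sum, res = 53+12 = 65
m=6,n=3: odd sum, res = 65-3 = 62
m=6,n=4: even sum, res = 62+24 = 86
m=6,n=5: odd sum, res = 86-5 = 81
m=6,n=6: even sum, res = 81+36 = 117
m=6,n=7: odd sum, res = 117-7 = 110
m=7,n=0: odd sum, res = 110-0 = 110
m=7,n=1: even sum, res = 110+7 = 117
m=7,n=2: odd sum, res = 117-2 = 115
m=7,n=3: even sum, res = 115+21 = 136
m=7,n=4: odd sum, res = 136-4 = 132
m=7,n=5: even sum, res = 132+35 = 167
m=7,n=6: odd sum, res = 167-6 = 161
m=7,n=7: even sum, res = 161+49 = 210
m=7,n=8: odd sum, res = 210-8 = 202

202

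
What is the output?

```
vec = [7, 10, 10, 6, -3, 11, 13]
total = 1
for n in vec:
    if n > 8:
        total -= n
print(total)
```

-43

n=7: not >8
n=10: >8, total = 1-10 = -9
n=10: >8, total = (-9)-10 = -19
n=6: not >8
n=-3: not >8
n=11: >8, total = (-19)-11 = -30
n=13: >8, total = (-30)-13 = -43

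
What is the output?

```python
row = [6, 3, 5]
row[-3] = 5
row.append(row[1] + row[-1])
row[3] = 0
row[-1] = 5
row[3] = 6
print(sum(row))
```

19

row[-3] = 5 → [5, 3, 5]
append row[1]+row[-1] = 3+5 = 8 → [5, 3, 5, 8]
row[3] = 0 → [5, 3, 5, 0]
row[-1] = 5 → [5, 3, 5, 5]
row[3] = 6 → [5, 3, 5, 6]
sum = 19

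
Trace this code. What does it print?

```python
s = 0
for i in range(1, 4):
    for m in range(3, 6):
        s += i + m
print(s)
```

i=1,m=3: s = 0+4 = 4
i=1,m=4: s = 4+5 = 9
i=1,m=5: s = 9+6 = 15
i=2,m=3: s = 15+5 = 20
i=2,m=4: s = 20+6 = 26
i=2,m=5: s = 26+7 = 33
i=3,m=3: s = 33+6 = 39
i=3,m=4: s = 39+7 = 46
i=3,m=5: s = 46+8 = 54

54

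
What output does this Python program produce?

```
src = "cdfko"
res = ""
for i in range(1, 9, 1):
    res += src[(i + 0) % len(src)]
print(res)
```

i=1: add src[1]='d' → 'd'
i=2: add src[2]='f' → 'df'
i=3: add src[3]='k' → 'dfk'
i=4: add src[4]='o' → 'dfko'
i=5: add src[0]='c' → 'dfkoc'
i=6: add src[1]='d' → 'dfkocd'
i=7: add src[2]='f' → 'dfkocdf'
i=8: add src[3]='k' → 'dfkocdfk'

dfkocdfk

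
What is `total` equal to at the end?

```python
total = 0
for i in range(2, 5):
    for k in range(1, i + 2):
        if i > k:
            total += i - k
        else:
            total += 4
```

34

i=2,k=1: 2>1, total = 0+1 = 1
i=2,k=2: not 2>2, total = 1+4 = 5
i=2,k=3: not 2>3, total = 5+4 = 9
i=3,k=1: 3>1, total = 9+2 = 11
i=3,k=2: 3>2, total = 11+1 = 12
i=3,k=3: not 3>3, total = 12+4 = 16
i=3,k=4: not 3>4, total = 16+4 = 20
i=4,k=1: 4>1, total = 20+3 = 23
i=4,k=2: 4>2, total = 23+2 = 25
i=4,k=3: 4>3, total = 25+1 = 26
i=4,k=4: not 4>4, total = 26+4 = 30
i=4,k=5: not 4>5, total = 30+4 = 34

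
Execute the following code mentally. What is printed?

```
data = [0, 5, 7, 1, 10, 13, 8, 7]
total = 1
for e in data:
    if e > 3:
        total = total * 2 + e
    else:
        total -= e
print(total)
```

e=0: not >3, total = 1-0 = 1
e=5: >3, total = 1*2+5 = 7
e=7: >3, total = 7*2+7 = 21
e=1: not >3, total = 21-1 = 20
e=10: >3, total = 20*2+10 = 50
e=13: >3, total = 50*2+13 = 113
e=8: >3, total = 113*2+8 = 234
e=7: >3, total = 234*2+7 = 475

475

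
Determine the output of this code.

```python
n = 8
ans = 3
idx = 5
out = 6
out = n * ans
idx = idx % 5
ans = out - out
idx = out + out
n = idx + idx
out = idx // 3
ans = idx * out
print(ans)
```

768

out = 8*3 = 24
idx = 5%5 = 0
ans = 24-24 = 0
idx = 24+24 = 48
n = 48+48 = 96
out = 48//3 = 16
ans = 48*16 = 768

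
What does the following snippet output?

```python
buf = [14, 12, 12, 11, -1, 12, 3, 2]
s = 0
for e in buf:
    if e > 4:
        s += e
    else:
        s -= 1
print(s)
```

e=14: >4, s = 0+14 = 14
e=12: >4, s = 14+12 = 26
e=12: >4, s = 26+12 = 38
e=11: >4, s = 38+11 = 49
e=-1: not >4, s = 49-1 = 48
e=12: >4, s = 48+12 = 60
e=3: not >4, s = 60-1 = 59
e=2: not >4, s = 59-1 = 58

58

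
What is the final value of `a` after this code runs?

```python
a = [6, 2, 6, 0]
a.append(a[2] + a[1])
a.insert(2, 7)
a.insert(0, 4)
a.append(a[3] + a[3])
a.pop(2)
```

[4, 6, 7, 6, 0, 8, 14]

append a[2]+a[1] = 6+2 = 8 → [6, 2, 6, 0, 8]
insert 7 at 2 → [6, 2, 7, 6, 0, 8]
insert 4 at 0 → [4, 6, 2, 7, 6, 0, 8]
append a[3]+a[3] = 7+7 = 14 → [4, 6, 2, 7, 6, 0, 8, 14]
pop(2) removes 2 → [4, 6, 7, 6, 0, 8, 14]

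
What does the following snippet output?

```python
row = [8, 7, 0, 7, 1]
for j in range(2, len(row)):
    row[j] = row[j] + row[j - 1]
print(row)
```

j=2: row[2] = 0+7 = 7 → [8, 7, 7, 7, 1]
j=3: row[3] = 7+7 = 14 → [8, 7, 7, 14, 1]
j=4: row[4] = 1+14 = 15 → [8, 7, 7, 14, 15]

[8, 7, 7, 14, 15]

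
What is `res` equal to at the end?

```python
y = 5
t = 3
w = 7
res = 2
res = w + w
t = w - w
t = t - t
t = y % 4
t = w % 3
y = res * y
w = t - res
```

res = 7+7 = 14
t = 7-7 = 0
t = 0-0 = 0
t = 5%4 = 1
t = 7%3 = 1
y = 14*5 = 70
w = 1-14 = -13

14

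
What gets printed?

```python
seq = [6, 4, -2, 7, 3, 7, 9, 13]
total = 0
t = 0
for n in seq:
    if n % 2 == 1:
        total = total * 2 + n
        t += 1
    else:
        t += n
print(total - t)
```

182

n=6: not odd; t=6
n=4: not odd; t=10
n=-2: not odd; t=8
n=7: odd, total = 0*2+7 = 7; t=9
n=3: odd, total = 7*2+3 = 17; t=10
n=7: odd, total = 17*2+7 = 41; t=11
n=9: odd, total = 41*2+9 = 91; t=12
n=13: odd, total = 91*2+13 = 195; t=13
total-t = 195-13 = 182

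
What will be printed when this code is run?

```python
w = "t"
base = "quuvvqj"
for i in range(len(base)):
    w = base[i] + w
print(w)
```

jqvvuuqt

i=0: prepend 'q' → 'qt'
i=1: prepend 'u' → 'uqt'
i=2: prepend 'u' → 'uuqt'
i=3: prepend 'v' → 'vuuqt'
i=4: prepend 'v' → 'vvuuqt'
i=5: prepend 'q' → 'qvvuuqt'
i=6: prepend 'j' → 'jqvvuuqt'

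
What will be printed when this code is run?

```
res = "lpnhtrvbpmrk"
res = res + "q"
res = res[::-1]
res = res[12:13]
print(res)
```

+ 'q' → 'lpnhtrvbpmrkq'
reverse → 'qkrmpbvrthnpl'
slice [12:13] → 'l'

l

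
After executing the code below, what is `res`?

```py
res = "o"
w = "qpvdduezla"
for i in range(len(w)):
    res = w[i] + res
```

'alzeuddvpqo'

i=0: prepend 'q' → 'qo'
i=1: prepend 'p' → 'pqo'
i=2: prepend 'v' → 'vpqo'
i=3: prepend 'd' → 'dvpqo'
i=4: prepend 'd' → 'ddvpqo'
i=5: prepend 'u' → 'uddvpqo'
i=6: prepend 'e' → 'euddvpqo'
i=7: prepend 'z' → 'zeuddvpqo'
i=8: prepend 'l' → 'lzeuddvpqo'
i=9: prepend 'a' → 'alzeuddvpqo'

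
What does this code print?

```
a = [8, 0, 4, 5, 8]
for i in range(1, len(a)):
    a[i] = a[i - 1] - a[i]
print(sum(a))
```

i=1: a[1] = 8-0 = 8 → [8, 8, 4, 5, 8]
i=2: a[2] = 8-4 = 4 → [8, 8, 4, 5, 8]
i=3: a[3] = 4-5 = -1 → [8, 8, 4, -1, 8]
i=4: a[4] = (-1)-8 = -9 → [8, 8, 4, -1, -9]
sum = 10

10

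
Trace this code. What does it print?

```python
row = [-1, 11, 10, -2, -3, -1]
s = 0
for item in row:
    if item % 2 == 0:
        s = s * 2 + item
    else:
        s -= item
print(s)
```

-18

item=-1: not even, s = 0-(-1) = 1
item=11: not even, s = 1-11 = -10
item=10: even, s = (-10)*2+10 = -10
item=-2: even, s = (-10)*2+(-2) = -22
item=-3: not even, s = (-22)-(-3) = -19
item=-1: not even, s = (-19)-(-1) = -18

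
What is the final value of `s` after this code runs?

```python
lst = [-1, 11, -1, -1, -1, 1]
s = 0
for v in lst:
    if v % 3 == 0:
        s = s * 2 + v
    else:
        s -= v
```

-8

v=-1: not %3==0, s = 0-(-1) = 1
v=11: not %3==0, s = 1-11 = -10
v=-1: not %3==0, s = (-10)-(-1) = -9
v=-1: not %3==0, s = (-9)-(-1) = -8
v=-1: not %3==0, s = (-8)-(-1) = -7
v=1: not %3==0, s = (-7)-1 = -8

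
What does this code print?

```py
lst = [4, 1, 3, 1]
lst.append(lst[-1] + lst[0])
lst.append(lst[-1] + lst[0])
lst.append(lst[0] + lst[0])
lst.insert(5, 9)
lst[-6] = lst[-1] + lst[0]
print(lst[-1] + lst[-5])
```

9

append lst[-1]+lst[0] = 1+4 = 5 → [4, 1, 3, 1, 5]
append lst[-1]+lst[0] = 5+4 = 9 → [4, 1, 3, 1, 5, 9]
append lst[0]+lst[0] = 4+4 = 8 → [4, 1, 3, 1, 5, 9, 8]
insert 9 at 5 → [4, 1, 3, 1, 5, 9, 9, 8]
lst[-6] = lst[-1]+lst[0] = 8+4 = 12 → [4, 1, 12, 1, 5, 9, 9, 8]
lst[-1]+lst[-5] = 8+1 = 9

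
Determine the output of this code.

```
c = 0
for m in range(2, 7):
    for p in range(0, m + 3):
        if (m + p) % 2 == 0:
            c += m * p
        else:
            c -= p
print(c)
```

m=2,p=0: even sum, c = 0+0 = 0
m=2,p=1: odd sum, c = 0-1 = -1
m=2,p=2: even sum, c = (-1)+4 = 3
m=2,p=3: odd sum, c = 3-3 = 0
m=2,p=4: even sum, c = 0+8 = 8
m=3,p=0: odd sum, c = 8-0 = 8
m=3,p=1: even sum, c = 8+3 = 11
m=3,p=2: odd sum, c = 11-2 = 9
m=3,p=3: even sum, c = 9+9 = 18
m=3,p=4: odd sum, c = 18-4 = 14
m=3,p=5: even sum, c = 14+15 = 29
m=4,p=0: even sum, c = 29+0 = 29
m=4,p=1: odd sum, c = 29-1 = 28
m=4,p=2: even sum, c = 28+8 = 36
m=4,p=3: odd sum, c = 36-3 = 33
m=4,p=4: even sum, c = 33+16 = 49
m=4,p=5: odd sum, c = 49-5 = 44
m=4,p=6: even sum, c = 44+24 = 68
m=5,p=0: odd sum, c = 68-0 = 68
m=5,p=1: even sum, c = 68+5 = 73
m=5,p=2: odd sum, c = 73-2 = 71
m=5,p=3: even sum, c = 71+15 = 86
m=5,p=4: odd sum, c = 86-4 = 82
m=5,p=5: even sum, c = 82+25 = 107
m=5,p=6: odd sum, c = 107-6 = 101
m=5,p=7: even sum, c = 101+35 = 136
m=6,p=0: even sum, c = 136+0 = 136
m=6,p=1: odd sum, c = 136-1 = 135
m=6,p=2: even sum, c = 135+12 = 147
m=6,p=3: odd sum, c = 147-3 = 144
m=6,p=4: even sum, c = 144+24 = 168
m=6,p=5: odd sum, c = 168-5 = 163
m=6,p=6: even sum, c = 163+36 = 199
m=6,p=7: odd sum, c = 199-7 = 192
m=6,p=8: even sum, c = 192+48 = 240

240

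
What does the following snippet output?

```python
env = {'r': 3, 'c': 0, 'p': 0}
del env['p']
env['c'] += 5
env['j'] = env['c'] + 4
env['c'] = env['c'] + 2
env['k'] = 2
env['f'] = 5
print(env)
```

del 'p' → {'r': 3, 'c': 0}
env['c'] = 0+5 = 5 → {'r': 3, 'c': 5}
env['j'] = env['c']+4 = 9 → {'r': 3, 'c': 5, 'j': 9}
env['c'] = env['c']+2 = 7 → {'r': 3, 'c': 7, 'j': 9}
env['k'] = 2 → {'r': 3, 'c': 7, 'j': 9, 'k': 2}
env['f'] = 5 → {'r': 3, 'c': 7, 'j': 9, 'k': 2, 'f': 5}

{'r': 3, 'c': 7, 'j': 9, 'k': 2, 'f': 5}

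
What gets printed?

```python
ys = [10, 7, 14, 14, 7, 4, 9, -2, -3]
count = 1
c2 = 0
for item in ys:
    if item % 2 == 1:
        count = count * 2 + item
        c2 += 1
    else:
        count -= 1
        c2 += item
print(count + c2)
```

item=10: not odd, count = 1-1 = 0; c2=10
item=7: odd, count = 0*2+7 = 7; c2=11
item=14: not odd, count = 7-1 = 6; c2=25
item=14: not odd, count = 6-1 = 5; c2=39
item=7: odd, count = 5*2+7 = 17; c2=40
item=4: not odd, count = 17-1 = 16; c2=44
item=9: odd, count = 16*2+9 = 41; c2=45
item=-2: not odd, count = 41-1 = 40; c2=43
item=-3: odd, count = 40*2+(-3) = 77; c2=44
count+c2 = 77+44 = 121

121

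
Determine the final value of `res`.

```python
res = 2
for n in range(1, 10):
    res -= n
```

-43

n=1: res = 2-1 = 1
n=2: res = 1-2 = -1
n=3: res = (-1)-3 = -4
n=4: res = (-4)-4 = -8
n=5: res = (-8)-5 = -13
n=6: res = (-13)-6 = -19
n=7: res = (-19)-7 = -26
n=8: res = (-26)-8 = -34
n=9: res = (-34)-9 = -43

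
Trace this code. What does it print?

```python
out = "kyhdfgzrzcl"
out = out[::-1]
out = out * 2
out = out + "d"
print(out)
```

lczrzgfdhyklczrzgfdhykd

reverse → 'lczrzgfdhyk'
repeat ×2 → 'lczrzgfdhyklczrzgfdhyk'
+ 'd' → 'lczrzgfdhyklczrzgfdhykd'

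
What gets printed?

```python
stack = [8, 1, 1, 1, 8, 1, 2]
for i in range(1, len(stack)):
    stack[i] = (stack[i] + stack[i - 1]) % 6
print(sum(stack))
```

i=1: stack[1] = (1+8)%6 = 3 → [8, 3, 1, 1, 8, 1, 2]
i=2: stack[2] = (1+3)%6 = 4 → [8, 3, 4, 1, 8, 1, 2]
i=3: stack[3] = (1+4)%6 = 5 → [8, 3, 4, 5, 8, 1, 2]
i=4: stack[4] = (8+5)%6 = 1 → [8, 3, 4, 5, 1, 1, 2]
i=5: stack[5] = (1+1)%6 = 2 → [8, 3, 4, 5, 1, 2, 2]
i=6: stack[6] = (2+2)%6 = 4 → [8, 3, 4, 5, 1, 2, 4]
sum = 27

27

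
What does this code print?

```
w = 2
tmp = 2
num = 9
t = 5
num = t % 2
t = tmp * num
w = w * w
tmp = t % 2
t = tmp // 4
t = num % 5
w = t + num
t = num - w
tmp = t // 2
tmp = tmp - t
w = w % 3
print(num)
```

num = 5%2 = 1
t = 2*1 = 2
w = 2*2 = 4
tmp = 2%2 = 0
t = 0//4 = 0
t = 1%5 = 1
w = 1+1 = 2
t = 1-2 = -1
tmp = (-1)//2 = -1
tmp = (-1)-(-1) = 0
w = 2%3 = 2

1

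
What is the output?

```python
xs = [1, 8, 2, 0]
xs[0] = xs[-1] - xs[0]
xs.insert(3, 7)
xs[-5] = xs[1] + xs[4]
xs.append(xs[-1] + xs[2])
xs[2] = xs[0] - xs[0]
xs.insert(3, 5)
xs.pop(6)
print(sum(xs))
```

xs[0] = xs[-1]-xs[0] = 0-1 = -1 → [-1, 8, 2, 0]
insert 7 at 3 → [-1, 8, 2, 7, 0]
xs[-5] = xs[1]+xs[4] = 8+0 = 8 → [8, 8, 2, 7, 0]
append xs[-1]+xs[2] = 0+2 = 2 → [8, 8, 2, 7, 0, 2]
xs[2] = xs[0]-xs[0] = 8-8 = 0 → [8, 8, 0, 7, 0, 2]
insert 5 at 3 → [8, 8, 0, 5, 7, 0, 2]
pop(6) removes 2 → [8, 8, 0, 5, 7, 0]
sum = 28

28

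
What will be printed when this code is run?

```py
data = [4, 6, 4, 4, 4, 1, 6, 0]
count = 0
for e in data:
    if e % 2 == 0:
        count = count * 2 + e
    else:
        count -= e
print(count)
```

568

e=4: even, count = 0*2+4 = 4
e=6: even, count = 4*2+6 = 14
e=4: even, count = 14*2+4 = 32
e=4: even, count = 32*2+4 = 68
e=4: even, count = 68*2+4 = 140
e=1: not even, count = 140-1 = 139
e=6: even, count = 139*2+6 = 284
e=0: even, count = 284*2+0 = 568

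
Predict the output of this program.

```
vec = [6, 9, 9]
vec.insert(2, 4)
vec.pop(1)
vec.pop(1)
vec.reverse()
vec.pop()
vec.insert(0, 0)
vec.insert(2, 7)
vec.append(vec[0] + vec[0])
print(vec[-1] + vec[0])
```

0

insert 4 at 2 → [6, 9, 4, 9]
pop(1) removes 9 → [6, 4, 9]
pop(1) removes 4 → [6, 9]
reverse → [9, 6]
pop() removes 6 → [9]
insert 0 at 0 → [0, 9]
insert 7 at 2 → [0, 9, 7]
append vec[0]+vec[0] = 0+0 = 0 → [0, 9, 7, 0]
vec[-1]+vec[0] = 0+0 = 0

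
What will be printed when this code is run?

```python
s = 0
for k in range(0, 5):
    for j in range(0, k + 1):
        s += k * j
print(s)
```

k=0,j=0: s = 0+0 = 0
k=1,j=0: s = 0+0 = 0
k=1,j=1: s = 0+1 = 1
k=2,j=0: s = 1+0 = 1
k=2,j=1: s = 1+2 = 3
k=2,j=2: s = 3+4 = 7
k=3,j=0: s = 7+0 = 7
k=3,j=1: s = 7+3 = 10
k=3,j=2: s = 10+6 = 16
k=3,j=3: s = 16+9 = 25
k=4,j=0: s = 25+0 = 25
k=4,j=1: s = 25+4 = 29
k=4,j=2: s = 29+8 = 37
k=4,j=3: s = 37+12 = 49
k=4,j=4: s = 49+16 = 65

65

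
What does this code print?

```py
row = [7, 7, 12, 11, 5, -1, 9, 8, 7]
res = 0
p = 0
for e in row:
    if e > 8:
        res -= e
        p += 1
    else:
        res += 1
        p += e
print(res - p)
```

e=7: not >8, res = 0+1 = 1; p=7
e=7: not >8, res = 1+1 = 2; p=14
e=12: >8, res = 2-12 = -10; p=15
e=11: >8, res = (-10)-11 = -21; p=16
e=5: not >8, res = (-21)+1 = -20; p=21
e=-1: not >8, res = (-20)+1 = -19; p=20
e=9: >8, res = (-19)-9 = -28; p=21
e=8: not >8, res = (-28)+1 = -27; p=29
e=7: not >8, res = (-27)+1 = -26; p=36
res-p = (-26)-36 = -62

-62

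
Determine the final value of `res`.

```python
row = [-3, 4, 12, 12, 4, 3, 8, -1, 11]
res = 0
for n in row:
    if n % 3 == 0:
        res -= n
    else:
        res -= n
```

n=-3: %3==0, res = 0-(-3) = 3
n=4: not %3==0, res = 3-4 = -1
n=12: %3==0, res = (-1)-12 = -13
n=12: %3==0, res = (-13)-12 = -25
n=4: not %3==0, res = (-25)-4 = -29
n=3: %3==0, res = (-29)-3 = -32
n=8: not %3==0, res = (-32)-8 = -40
n=-1: not %3==0, res = (-40)-(-1) = -39
n=11: not %3==0, res = (-39)-11 = -50

-50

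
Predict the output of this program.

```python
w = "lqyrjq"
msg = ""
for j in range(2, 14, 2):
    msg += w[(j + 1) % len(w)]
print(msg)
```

rqqrqq

j=2: add w[3]='r' → 'r'
j=4: add w[5]='q' → 'rq'
j=6: add w[1]='q' → 'rqq'
j=8: add w[3]='r' → 'rqqr'
j=10: add w[5]='q' → 'rqqrq'
j=12: add w[1]='q' → 'rqqrqq'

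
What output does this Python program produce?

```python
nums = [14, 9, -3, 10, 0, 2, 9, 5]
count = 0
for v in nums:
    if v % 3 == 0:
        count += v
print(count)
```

v=14: not %3==0
v=9: %3==0, count = 0+9 = 9
v=-3: %3==0, count = 9+(-3) = 6
v=10: not %3==0
v=0: %3==0, count = 6+0 = 6
v=2: not %3==0
v=9: %3==0, count = 6+9 = 15
v=5: not %3==0

15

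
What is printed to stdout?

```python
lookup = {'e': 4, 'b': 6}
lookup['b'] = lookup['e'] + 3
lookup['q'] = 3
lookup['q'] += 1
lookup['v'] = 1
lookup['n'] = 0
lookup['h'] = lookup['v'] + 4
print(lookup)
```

{'e': 4, 'b': 7, 'q': 4, 'v': 1, 'n': 0, 'h': 5}

lookup['b'] = lookup['e']+3 = 7 → {'e': 4, 'b': 7}
lookup['q'] = 3 → {'e': 4, 'b': 7, 'q': 3}
lookup['q'] = 3+1 = 4 → {'e': 4, 'b': 7, 'q': 4}
lookup['v'] = 1 → {'e': 4, 'b': 7, 'q': 4, 'v': 1}
lookup['n'] = 0 → {'e': 4, 'b': 7, 'q': 4, 'v': 1, 'n': 0}
lookup['h'] = lookup['v']+4 = 5 → {'e': 4, 'b': 7, 'q': 4, 'v': 1, 'n': 0, 'h': 5}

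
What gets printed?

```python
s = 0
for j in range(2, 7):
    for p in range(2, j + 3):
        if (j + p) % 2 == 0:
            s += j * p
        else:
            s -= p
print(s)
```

235

j=2,p=2: even sum, s = 0+4 = 4
j=2,p=3: odd sum, s = 4-3 = 1
j=2,p=4: even sum, s = 1+8 = 9
j=3,p=2: odd sum, s = 9-2 = 7
j=3,p=3: even sum, s = 7+9 = 16
j=3,p=4: odd sum, s = 16-4 = 12
j=3,p=5: even sum, s = 12+15 = 27
j=4,p=2: even sum, s = 27+8 = 35
j=4,p=3: odd sum, s = 35-3 = 32
j=4,p=4: even sum, s = 32+16 = 48
j=4,p=5: odd sum, s = 48-5 = 43
j=4,p=6: even sum, s = 43+24 = 67
j=5,p=2: odd sum, s = 67-2 = 65
j=5,p=3: even sum, s = 65+15 = 80
j=5,p=4: odd sum, s = 80-4 = 76
j=5,p=5: even sum, s = 76+25 = 101
j=5,p=6: odd sum, s = 101-6 = 95
j=5,p=7: even sum, s = 95+35 = 130
j=6,p=2: even sum, s = 130+12 = 142
j=6,p=3: odd sum, s = 142-3 = 139
j=6,p=4: even sum, s = 139+24 = 163
j=6,p=5: odd sum, s = 163-5 = 158
j=6,p=6: even sum, s = 158+36 = 194
j=6,p=7: odd sum, s = 194-7 = 187
j=6,p=8: even sum, s = 187+48 = 235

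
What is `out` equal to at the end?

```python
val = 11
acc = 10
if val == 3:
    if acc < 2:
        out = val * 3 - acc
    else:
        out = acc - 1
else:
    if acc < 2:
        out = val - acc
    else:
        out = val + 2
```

13

val=11, acc=10
val == 3 is False; acc < 2 is False
→ out = val + 2 = 13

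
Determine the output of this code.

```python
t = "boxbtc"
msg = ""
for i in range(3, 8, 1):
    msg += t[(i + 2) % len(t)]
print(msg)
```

cboxb

i=3: add t[5]='c' → 'c'
i=4: add t[0]='b' → 'cb'
i=5: add t[1]='o' → 'cbo'
i=6: add t[2]='x' → 'cbox'
i=7: add t[3]='b' → 'cboxb'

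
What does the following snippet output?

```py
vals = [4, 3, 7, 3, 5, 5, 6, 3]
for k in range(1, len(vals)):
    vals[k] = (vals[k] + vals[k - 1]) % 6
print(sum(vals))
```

22

k=1: vals[1] = (3+4)%6 = 1 → [4, 1, 7, 3, 5, 5, 6, 3]
k=2: vals[2] = (7+1)%6 = 2 → [4, 1, 2, 3, 5, 5, 6, 3]
k=3: vals[3] = (3+2)%6 = 5 → [4, 1, 2, 5, 5, 5, 6, 3]
k=4: vals[4] = (5+5)%6 = 4 → [4, 1, 2, 5, 4, 5, 6, 3]
k=5: vals[5] = (5+4)%6 = 3 → [4, 1, 2, 5, 4, 3, 6, 3]
k=6: vals[6] = (6+3)%6 = 3 → [4, 1, 2, 5, 4, 3, 3, 3]
k=7: vals[7] = (3+3)%6 = 0 → [4, 1, 2, 5, 4, 3, 3, 0]
sum = 22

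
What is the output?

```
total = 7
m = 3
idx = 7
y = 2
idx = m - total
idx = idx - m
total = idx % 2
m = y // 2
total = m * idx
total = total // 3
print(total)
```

idx = 3-7 = -4
idx = (-4)-3 = -7
total = (-7)%2 = 1
m = 2//2 = 1
total = 1*(-7) = -7
total = (-7)//3 = -3

-3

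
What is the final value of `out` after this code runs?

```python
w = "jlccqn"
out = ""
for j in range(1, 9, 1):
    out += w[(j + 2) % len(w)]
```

'cqnjlccq'

j=1: add w[3]='c' → 'c'
j=2: add w[4]='q' → 'cq'
j=3: add w[5]='n' → 'cqn'
j=4: add w[0]='j' → 'cqnj'
j=5: add w[1]='l' → 'cqnjl'
j=6: add w[2]='c' → 'cqnjlc'
j=7: add w[3]='c' → 'cqnjlcc'
j=8: add w[4]='q' → 'cqnjlccq'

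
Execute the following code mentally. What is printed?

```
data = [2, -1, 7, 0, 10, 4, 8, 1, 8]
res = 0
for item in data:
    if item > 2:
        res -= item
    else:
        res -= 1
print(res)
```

item=2: not >2, res = 0-1 = -1
item=-1: not >2, res = (-1)-1 = -2
item=7: >2, res = (-2)-7 = -9
item=0: not >2, res = (-9)-1 = -10
item=10: >2, res = (-10)-10 = -20
item=4: >2, res = (-20)-4 = -24
item=8: >2, res = (-24)-8 = -32
item=1: not >2, res = (-32)-1 = -33
item=8: >2, res = (-33)-8 = -41

-41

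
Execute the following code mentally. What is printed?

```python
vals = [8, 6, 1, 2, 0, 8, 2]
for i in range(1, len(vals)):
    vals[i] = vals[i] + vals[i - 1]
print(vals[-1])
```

27

i=1: vals[1] = 6+8 = 14 → [8, 14, 1, 2, 0, 8, 2]
i=2: vals[2] = 1+14 = 15 → [8, 14, 15, 2, 0, 8, 2]
i=3: vals[3] = 2+15 = 17 → [8, 14, 15, 17, 0, 8, 2]
i=4: vals[4] = 0+17 = 17 → [8, 14, 15, 17, 17, 8, 2]
i=5: vals[5] = 8+17 = 25 → [8, 14, 15, 17, 17, 25, 2]
i=6: vals[6] = 2+25 = 27 → [8, 14, 15, 17, 17, 25, 27]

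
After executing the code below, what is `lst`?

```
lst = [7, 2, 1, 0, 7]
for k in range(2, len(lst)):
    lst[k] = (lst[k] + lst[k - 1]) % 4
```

[7, 2, 3, 3, 2]

k=2: lst[2] = (1+2)%4 = 3 → [7, 2, 3, 0, 7]
k=3: lst[3] = (0+3)%4 = 3 → [7, 2, 3, 3, 7]
k=4: lst[4] = (7+3)%4 = 2 → [7, 2, 3, 3, 2]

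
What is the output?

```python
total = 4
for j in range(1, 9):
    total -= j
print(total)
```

j=1: total = 4-1 = 3
j=2: total = 3-2 = 1
j=3: total = 1-3 = -2
j=4: total = (-2)-4 = -6
j=5: total = (-6)-5 = -11
j=6: total = (-11)-6 = -17
j=7: total = (-17)-7 = -24
j=8: total = (-24)-8 = -32

-32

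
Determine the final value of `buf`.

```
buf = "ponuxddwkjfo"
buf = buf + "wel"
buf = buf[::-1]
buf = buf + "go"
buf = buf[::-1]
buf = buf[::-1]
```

'lewofjkwddxunopgo'

+ 'wel' → 'ponuxddwkjfowel'
reverse → 'lewofjkwddxunop'
+ 'go' → 'lewofjkwddxunopgo'
reverse → 'ogponuxddwkjfowel'
reverse → 'lewofjkwddxunopgo'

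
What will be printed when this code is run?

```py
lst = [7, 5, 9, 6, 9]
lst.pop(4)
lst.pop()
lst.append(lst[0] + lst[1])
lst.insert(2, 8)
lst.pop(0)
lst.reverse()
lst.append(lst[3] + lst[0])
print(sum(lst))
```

51

pop(4) removes 9 → [7, 5, 9, 6]
pop() removes 6 → [7, 5, 9]
append lst[0]+lst[1] = 7+5 = 12 → [7, 5, 9, 12]
insert 8 at 2 → [7, 5, 8, 9, 12]
pop(0) removes 7 → [5, 8, 9, 12]
reverse → [12, 9, 8, 5]
append lst[3]+lst[0] = 5+12 = 17 → [12, 9, 8, 5, 17]
sum = 51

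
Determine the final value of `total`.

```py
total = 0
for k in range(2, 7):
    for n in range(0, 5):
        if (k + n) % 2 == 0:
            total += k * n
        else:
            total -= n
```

k=2,n=0: even sum, total = 0+0 = 0
k=2,n=1: odd sum, total = 0-1 = -1
k=2,n=2: even sum, total = (-1)+4 = 3
k=2,n=3: odd sum, total = 3-3 = 0
k=2,n=4: even sum, total = 0+8 = 8
k=3,n=0: odd sum, total = 8-0 = 8
k=3,n=1: even sum, total = 8+3 = 11
k=3,n=2: odd sum, total = 11-2 = 9
k=3,n=3: even sum, total = 9+9 = 18
k=3,n=4: odd sum, total = 18-4 = 14
k=4,n=0: even sum, total = 14+0 = 14
k=4,n=1: odd sum, total = 14-1 = 13
k=4,n=2: even sum, total = 13+8 = 21
k=4,n=3: odd sum, total = 21-3 = 18
k=4,n=4: even sum, total = 18+16 = 34
k=5,n=0: odd sum, total = 34-0 = 34
k=5,n=1: even sum, total = 34+5 = 39
k=5,n=2: odd sum, total = 39-2 = 37
k=5,n=3: even sum, total = 37+15 = 52
k=5,n=4: odd sum, total = 52-4 = 48
k=6,n=0: even sum, total = 48+0 = 48
k=6,n=1: odd sum, total = 48-1 = 47
k=6,n=2: even sum, total = 47+12 = 59
k=6,n=3: odd sum, total = 59-3 = 56
k=6,n=4: even sum, total = 56+24 = 80

80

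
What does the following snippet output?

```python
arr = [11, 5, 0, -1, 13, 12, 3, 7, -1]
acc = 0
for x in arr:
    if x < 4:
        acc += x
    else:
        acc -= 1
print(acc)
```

x=11: not <4, acc = 0-1 = -1
x=5: not <4, acc = (-1)-1 = -2
x=0: <4, acc = (-2)+0 = -2
x=-1: <4, acc = (-2)+(-1) = -3
x=13: not <4, acc = (-3)-1 = -4
x=12: not <4, acc = (-4)-1 = -5
x=3: <4, acc = (-5)+3 = -2
x=7: not <4, acc = (-2)-1 = -3
x=-1: <4, acc = (-3)+(-1) = -4

-4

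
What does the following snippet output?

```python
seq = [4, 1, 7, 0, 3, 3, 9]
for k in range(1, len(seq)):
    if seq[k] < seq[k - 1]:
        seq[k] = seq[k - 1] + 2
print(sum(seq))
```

k=1: 1<4, seq[1] = 4+2 = 6 → [4, 6, 7, 0, 3, 3, 9]
k=2: 7>=6, unchanged → [4, 6, 7, 0, 3, 3, 9]
k=3: 0<7, seq[3] = 7+2 = 9 → [4, 6, 7, 9, 3, 3, 9]
k=4: 3<9, seq[4] = 9+2 = 11 → [4, 6, 7, 9, 11, 3, 9]
k=5: 3<11, seq[5] = 11+2 = 13 → [4, 6, 7, 9, 11, 13, 9]
k=6: 9<13, seq[6] = 13+2 = 15 → [4, 6, 7, 9, 11, 13, 15]
sum = 65

65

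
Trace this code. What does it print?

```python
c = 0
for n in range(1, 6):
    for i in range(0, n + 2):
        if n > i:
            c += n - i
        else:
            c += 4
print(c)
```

75

n=1,i=0: 1>0, c = 0+1 = 1
n=1,i=1: not 1>1, c = 1+4 = 5
n=1,i=2: not 1>2, c = 5+4 = 9
n=2,i=0: 2>0, c = 9+2 = 11
n=2,i=1: 2>1, c = 11+1 = 12
n=2,i=2: not 2>2, c = 12+4 = 16
n=2,i=3: not 2>3, c = 16+4 = 20
n=3,i=0: 3>0, c = 20+3 = 23
n=3,i=1: 3>1, c = 23+2 = 25
n=3,i=2: 3>2, c = 25+1 = 26
n=3,i=3: not 3>3, c = 26+4 = 30
n=3,i=4: not 3>4, c = 30+4 = 34
n=4,i=0: 4>0, c = 34+4 = 38
n=4,i=1: 4>1, c = 38+3 = 41
n=4,i=2: 4>2, c = 41+2 = 43
n=4,i=3: 4>3, c = 43+1 = 44
n=4,i=4: not 4>4, c = 44+4 = 48
n=4,i=5: not 4>5, c = 48+4 = 52
n=5,i=0: 5>0, c = 52+5 = 57
n=5,i=1: 5>1, c = 57+4 = 61
n=5,i=2: 5>2, c = 61+3 = 64
n=5,i=3: 5>3, c = 64+2 = 66
n=5,i=4: 5>4, c = 66+1 = 67
n=5,i=5: not 5>5, c = 67+4 = 71
n=5,i=6: not 5>6, c = 71+4 = 75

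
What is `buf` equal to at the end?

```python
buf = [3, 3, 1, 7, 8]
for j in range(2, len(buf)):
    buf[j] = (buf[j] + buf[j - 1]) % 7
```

j=2: buf[2] = (1+3)%7 = 4 → [3, 3, 4, 7, 8]
j=3: buf[3] = (7+4)%7 = 4 → [3, 3, 4, 4, 8]
j=4: buf[4] = (8+4)%7 = 5 → [3, 3, 4, 4, 5]

[3, 3, 4, 4, 5]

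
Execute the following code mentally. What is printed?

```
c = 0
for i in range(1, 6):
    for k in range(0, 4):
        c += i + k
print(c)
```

90

i=1,k=0: c = 0+1 = 1
i=1,k=1: c = 1+2 = 3
i=1,k=2: c = 3+3 = 6
i=1,k=3: c = 6+4 = 10
i=2,k=0: c = 10+2 = 12
i=2,k=1: c = 12+3 = 15
i=2,k=2: c = 15+4 = 19
i=2,k=3: c = 19+5 = 24
i=3,k=0: c = 24+3 = 27
i=3,k=1: c = 27+4 = 31
i=3,k=2: c = 31+5 = 36
i=3,k=3: c = 36+6 = 42
i=4,k=0: c = 42+4 = 46
i=4,k=1: c = 46+5 = 51
i=4,k=2: c = 51+6 = 57
i=4,k=3: c = 57+7 = 64
i=5,k=0: c = 64+5 = 69
i=5,k=1: c = 69+6 = 75
i=5,k=2: c = 75+7 = 82
i=5,k=3: c = 82+8 = 90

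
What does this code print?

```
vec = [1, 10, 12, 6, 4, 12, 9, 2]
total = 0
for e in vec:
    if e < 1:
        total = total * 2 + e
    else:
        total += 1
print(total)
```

e=1: not <1, total = 0+1 = 1
e=10: not <1, total = 1+1 = 2
e=12: not <1, total = 2+1 = 3
e=6: not <1, total = 3+1 = 4
e=4: not <1, total = 4+1 = 5
e=12: not <1, total = 5+1 = 6
e=9: not <1, total = 6+1 = 7
e=2: not <1, total = 7+1 = 8

8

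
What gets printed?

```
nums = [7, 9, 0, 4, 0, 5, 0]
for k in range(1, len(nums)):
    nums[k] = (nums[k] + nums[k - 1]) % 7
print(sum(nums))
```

k=1: nums[1] = (9+7)%7 = 2 → [7, 2, 0, 4, 0, 5, 0]
k=2: nums[2] = (0+2)%7 = 2 → [7, 2, 2, 4, 0, 5, 0]
k=3: nums[3] = (4+2)%7 = 6 → [7, 2, 2, 6, 0, 5, 0]
k=4: nums[4] = (0+6)%7 = 6 → [7, 2, 2, 6, 6, 5, 0]
k=5: nums[5] = (5+6)%7 = 4 → [7, 2, 2, 6, 6, 4, 0]
k=6: nums[6] = (0+4)%7 = 4 → [7, 2, 2, 6, 6, 4, 4]
sum = 31

31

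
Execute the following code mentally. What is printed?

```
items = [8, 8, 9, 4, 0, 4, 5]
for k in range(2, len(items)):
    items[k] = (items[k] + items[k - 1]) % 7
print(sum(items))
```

25

k=2: items[2] = (9+8)%7 = 3 → [8, 8, 3, 4, 0, 4, 5]
k=3: items[3] = (4+3)%7 = 0 → [8, 8, 3, 0, 0, 4, 5]
k=4: items[4] = (0+0)%7 = 0 → [8, 8, 3, 0, 0, 4, 5]
k=5: items[5] = (4+0)%7 = 4 → [8, 8, 3, 0, 0, 4, 5]
k=6: items[6] = (5+4)%7 = 2 → [8, 8, 3, 0, 0, 4, 2]
sum = 25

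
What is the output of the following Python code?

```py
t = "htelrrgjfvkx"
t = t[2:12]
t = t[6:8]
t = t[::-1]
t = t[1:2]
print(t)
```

slice [2:12] → 'elrrgjfvkx'
slice [6:8] → 'fv'
reverse → 'vf'
slice [1:2] → 'f'

f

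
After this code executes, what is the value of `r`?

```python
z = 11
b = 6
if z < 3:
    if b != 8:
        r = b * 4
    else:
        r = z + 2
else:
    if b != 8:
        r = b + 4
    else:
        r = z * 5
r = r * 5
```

z=11, b=6
z < 3 is False; b != 8 is True
→ r = b + 4 = 10
r = 10*5 = 50

50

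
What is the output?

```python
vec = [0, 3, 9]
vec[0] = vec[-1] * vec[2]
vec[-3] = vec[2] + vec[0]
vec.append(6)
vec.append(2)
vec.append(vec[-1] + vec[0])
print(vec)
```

vec[0] = vec[-1]*vec[2] = 9*9 = 81 → [81, 3, 9]
vec[-3] = vec[2]+vec[0] = 9+81 = 90 → [90, 3, 9]
append 6 → [90, 3, 9, 6]
append 2 → [90, 3, 9, 6, 2]
append vec[-1]+vec[0] = 2+90 = 92 → [90, 3, 9, 6, 2, 92]

[90, 3, 9, 6, 2, 92]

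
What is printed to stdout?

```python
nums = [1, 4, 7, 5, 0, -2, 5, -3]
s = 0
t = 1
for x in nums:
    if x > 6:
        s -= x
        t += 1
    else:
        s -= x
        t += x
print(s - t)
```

x=1: not >6, s = 0-1 = -1; t=2
x=4: not >6, s = (-1)-4 = -5; t=6
x=7: >6, s = (-5)-7 = -12; t=7
x=5: not >6, s = (-12)-5 = -17; t=12
x=0: not >6, s = (-17)-0 = -17; t=12
x=-2: not >6, s = (-17)-(-2) = -15; t=10
x=5: not >6, s = (-15)-5 = -20; t=15
x=-3: not >6, s = (-20)-(-3) = -17; t=12
s-t = (-17)-12 = -29

-29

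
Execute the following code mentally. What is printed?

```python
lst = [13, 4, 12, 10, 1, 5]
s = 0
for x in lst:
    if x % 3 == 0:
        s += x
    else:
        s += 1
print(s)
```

x=13: not %3==0, s = 0+1 = 1
x=4: not %3==0, s = 1+1 = 2
x=12: %3==0, s = 2+12 = 14
x=10: not %3==0, s = 14+1 = 15
x=1: not %3==0, s = 15+1 = 16
x=5: not %3==0, s = 16+1 = 17

17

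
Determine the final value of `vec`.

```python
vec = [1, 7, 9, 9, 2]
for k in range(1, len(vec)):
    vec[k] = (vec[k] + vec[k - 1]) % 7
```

k=1: vec[1] = (7+1)%7 = 1 → [1, 1, 9, 9, 2]
k=2: vec[2] = (9+1)%7 = 3 → [1, 1, 3, 9, 2]
k=3: vec[3] = (9+3)%7 = 5 → [1, 1, 3, 5, 2]
k=4: vec[4] = (2+5)%7 = 0 → [1, 1, 3, 5, 0]

[1, 1, 3, 5, 0]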